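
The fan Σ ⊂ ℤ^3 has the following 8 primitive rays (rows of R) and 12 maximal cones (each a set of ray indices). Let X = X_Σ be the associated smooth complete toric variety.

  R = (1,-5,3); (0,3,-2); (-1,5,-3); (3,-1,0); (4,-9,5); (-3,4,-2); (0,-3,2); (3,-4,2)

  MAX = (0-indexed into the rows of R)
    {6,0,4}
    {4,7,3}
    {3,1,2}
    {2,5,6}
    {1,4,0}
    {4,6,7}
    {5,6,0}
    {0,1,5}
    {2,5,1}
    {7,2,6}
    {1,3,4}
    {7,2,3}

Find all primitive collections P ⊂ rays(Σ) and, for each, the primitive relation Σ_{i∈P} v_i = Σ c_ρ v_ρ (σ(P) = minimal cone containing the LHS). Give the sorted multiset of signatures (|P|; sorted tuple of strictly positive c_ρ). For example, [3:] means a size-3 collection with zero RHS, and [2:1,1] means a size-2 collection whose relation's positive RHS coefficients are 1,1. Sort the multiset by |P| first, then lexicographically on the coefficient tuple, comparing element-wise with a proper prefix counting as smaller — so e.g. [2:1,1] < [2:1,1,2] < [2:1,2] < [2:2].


The 10 primitive collections of Σ (r=8, n=3):

  P = {0,2}:  v_{0} + v_{2} = 0  ⇒ sig = [2:]
  P = {1,6}:  v_{1} + v_{6} = 0  ⇒ sig = [2:]
  P = {5,7}:  v_{5} + v_{7} = 0  ⇒ sig = [2:]
  P = {0,7}:  v_{0} + v_{7} = v_{4}  ⇒ sig = [2:1]
  P = {1,7}:  v_{1} + v_{7} = v_{3}  ⇒ sig = [2:1]
  P = {2,4}:  v_{2} + v_{4} = v_{7}  ⇒ sig = [2:1]
  P = {3,5}:  v_{3} + v_{5} = v_{1}  ⇒ sig = [2:1]
  P = {3,6}:  v_{3} + v_{6} = v_{7}  ⇒ sig = [2:1]
  P = {4,5}:  v_{4} + v_{5} = v_{0}  ⇒ sig = [2:1]
  P = {0,3}:  v_{0} + v_{3} = v_{1} + v_{4}  ⇒ sig = [2:1,1]

Signatures (|P|; sorted positive RHS coefficients), sorted:
[[2:], [2:], [2:], [2:1], [2:1], [2:1], [2:1], [2:1], [2:1], [2:1,1]]


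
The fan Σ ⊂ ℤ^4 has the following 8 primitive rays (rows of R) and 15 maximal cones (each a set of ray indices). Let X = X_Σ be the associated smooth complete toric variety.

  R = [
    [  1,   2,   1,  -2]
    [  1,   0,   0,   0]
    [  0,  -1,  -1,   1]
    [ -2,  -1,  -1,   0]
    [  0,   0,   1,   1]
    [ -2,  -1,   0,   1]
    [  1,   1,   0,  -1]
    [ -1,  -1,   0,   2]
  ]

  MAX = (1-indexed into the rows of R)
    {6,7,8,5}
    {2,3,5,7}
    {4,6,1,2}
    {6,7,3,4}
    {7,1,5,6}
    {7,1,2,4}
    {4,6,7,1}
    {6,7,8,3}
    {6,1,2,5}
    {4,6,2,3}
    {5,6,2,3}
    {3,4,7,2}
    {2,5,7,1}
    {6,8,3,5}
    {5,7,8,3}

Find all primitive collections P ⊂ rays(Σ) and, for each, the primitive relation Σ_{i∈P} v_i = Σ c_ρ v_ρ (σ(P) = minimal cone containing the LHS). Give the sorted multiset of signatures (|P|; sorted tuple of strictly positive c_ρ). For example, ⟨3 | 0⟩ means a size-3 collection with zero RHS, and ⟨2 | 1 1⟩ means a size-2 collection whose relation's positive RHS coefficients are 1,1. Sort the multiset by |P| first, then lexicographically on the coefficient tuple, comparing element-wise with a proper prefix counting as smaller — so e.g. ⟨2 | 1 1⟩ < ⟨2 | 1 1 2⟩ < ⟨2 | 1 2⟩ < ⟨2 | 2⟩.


7 collections generate NE(X_Σ); each relation:

  P={1,3}:  v_{1} + v_{3} = v_{7}  ⟹  sig = ⟨2 | 1⟩
  P={4,5}:  v_{4} + v_{5} = v_{6}  ⟹  sig = ⟨2 | 1⟩
  P={2,8}:  v_{2} + v_{8} = v_{3} + v_{5}  ⟹  sig = ⟨2 | 1 1⟩
  P={1,8}:  v_{1} + v_{8} = v_{5} + v_{6} + 2·v_{7}  ⟹  sig = ⟨2 | 1 1 2⟩
  P={4,8}:  v_{4} + v_{8} = v_{3} + 2·v_{6} + v_{7}  ⟹  sig = ⟨2 | 1 1 2⟩
  P={2,6,7}:  v_{2} + v_{6} + v_{7} = 0  ⟹  sig = ⟨3 | 0⟩
  P={3,5,6,7}:  v_{3} + v_{5} + v_{6} + v_{7} = v_{8}  ⟹  sig = ⟨4 | 1⟩

Hence PRS(X_Σ) =
    |P|=2: 5 collections, coeffs (1), (1), (1,1), (1,1,2), (1,1,2)
    |P|=3: 1 collection, coeffs ()
    |P|=4: 1 collection, coeffs (1)


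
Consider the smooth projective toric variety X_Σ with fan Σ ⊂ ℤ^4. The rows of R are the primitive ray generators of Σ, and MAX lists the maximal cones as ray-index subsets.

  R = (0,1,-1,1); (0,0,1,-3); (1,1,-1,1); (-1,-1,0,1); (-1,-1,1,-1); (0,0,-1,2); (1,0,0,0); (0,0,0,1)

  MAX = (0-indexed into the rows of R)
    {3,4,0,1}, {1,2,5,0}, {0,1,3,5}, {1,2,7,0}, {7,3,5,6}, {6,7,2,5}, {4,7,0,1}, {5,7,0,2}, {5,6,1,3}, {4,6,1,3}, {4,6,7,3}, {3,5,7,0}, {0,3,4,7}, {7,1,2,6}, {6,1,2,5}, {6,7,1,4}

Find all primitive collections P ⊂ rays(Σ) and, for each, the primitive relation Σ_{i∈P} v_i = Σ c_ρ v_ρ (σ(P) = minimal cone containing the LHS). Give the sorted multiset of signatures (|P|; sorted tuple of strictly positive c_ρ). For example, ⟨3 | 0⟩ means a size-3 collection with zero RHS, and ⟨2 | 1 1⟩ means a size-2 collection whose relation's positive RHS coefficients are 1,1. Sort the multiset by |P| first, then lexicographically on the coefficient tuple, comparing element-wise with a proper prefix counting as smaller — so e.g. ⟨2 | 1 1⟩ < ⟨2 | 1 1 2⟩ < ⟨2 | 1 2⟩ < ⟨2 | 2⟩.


6 collections generate NE(X_Σ); each relation:

  P={2,4}:  v_{2} + v_{4} = 0  so sig = ⟨2 | 0⟩
  P={0,6}:  v_{0} + v_{6} = v_{2}  so sig = ⟨2 | 1⟩
  P={2,3}:  v_{2} + v_{3} = v_{5}  so sig = ⟨2 | 1⟩
  P={4,5}:  v_{4} + v_{5} = v_{3}  so sig = ⟨2 | 1⟩
  P={1,5,7}:  v_{1} + v_{5} + v_{7} = 0  so sig = ⟨3 | 0⟩
  P={1,3,7}:  v_{1} + v_{3} + v_{7} = v_{4}  so sig = ⟨3 | 1⟩

Hence PRS(X_Σ) =
{ ⟨2 | 0⟩,  ⟨2 | 1⟩ ×3,  ⟨3 | 0⟩,  ⟨3 | 1⟩ }


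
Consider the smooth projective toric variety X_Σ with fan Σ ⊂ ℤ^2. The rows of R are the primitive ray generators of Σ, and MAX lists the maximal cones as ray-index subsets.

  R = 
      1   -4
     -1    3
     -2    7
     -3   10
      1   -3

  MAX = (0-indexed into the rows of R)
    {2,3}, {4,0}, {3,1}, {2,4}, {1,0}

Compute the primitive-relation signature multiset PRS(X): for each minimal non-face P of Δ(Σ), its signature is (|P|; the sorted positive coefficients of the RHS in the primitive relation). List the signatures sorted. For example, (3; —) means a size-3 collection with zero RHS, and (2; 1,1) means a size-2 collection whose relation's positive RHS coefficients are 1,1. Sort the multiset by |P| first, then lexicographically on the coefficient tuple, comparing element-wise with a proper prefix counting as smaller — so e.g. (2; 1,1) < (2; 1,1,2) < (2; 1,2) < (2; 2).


Minimal non-faces — 5 found among 5 rays, 5 max cones:

  {1,4}:  v_{1} + v_{4} = 0 — sig = (2; —)
  {0,2}:  v_{0} + v_{2} = v_{1} — sig = (2; 1)
  {1,2}:  v_{1} + v_{2} = v_{3} — sig = (2; 1)
  {3,4}:  v_{3} + v_{4} = v_{2} — sig = (2; 1)
  {0,3}:  v_{0} + v_{3} = 2·v_{1} — sig = (2; 2)

so the primitive-relation signature multiset is
{ (2; —),  (2; 1) ×3,  (2; 2) }


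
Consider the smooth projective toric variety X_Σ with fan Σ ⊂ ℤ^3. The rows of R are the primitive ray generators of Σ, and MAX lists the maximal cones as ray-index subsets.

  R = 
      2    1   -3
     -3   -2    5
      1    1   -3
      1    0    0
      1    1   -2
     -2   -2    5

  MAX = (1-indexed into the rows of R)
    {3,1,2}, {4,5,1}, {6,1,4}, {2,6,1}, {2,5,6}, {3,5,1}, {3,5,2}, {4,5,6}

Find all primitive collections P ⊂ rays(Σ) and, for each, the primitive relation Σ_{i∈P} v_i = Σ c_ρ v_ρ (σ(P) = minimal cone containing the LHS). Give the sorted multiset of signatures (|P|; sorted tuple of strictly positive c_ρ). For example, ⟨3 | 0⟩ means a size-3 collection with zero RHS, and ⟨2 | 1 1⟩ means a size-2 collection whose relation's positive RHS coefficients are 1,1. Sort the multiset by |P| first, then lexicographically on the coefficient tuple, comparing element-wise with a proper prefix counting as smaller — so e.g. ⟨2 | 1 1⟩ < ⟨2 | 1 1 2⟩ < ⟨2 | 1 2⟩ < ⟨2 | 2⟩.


|primitive collections| = 5. Relations:

  P={2,4}:  v_{2} + v_{4} = v_{6} — sig = ⟨2 | 1⟩
  P={3,4}:  v_{3} + v_{4} = v_{1} — sig = ⟨2 | 1⟩
  P={3,6}:  v_{3} + v_{6} = v_{1} + v_{2} — sig = ⟨2 | 1 1⟩
  P={1,2,5}:  v_{1} + v_{2} + v_{5} = 0 — sig = ⟨3 | 0⟩
  P={1,5,6}:  v_{1} + v_{5} + v_{6} = v_{4} — sig = ⟨3 | 1⟩

Sorted signature multiset PRS(X):
[⟨2 | 1⟩, ⟨2 | 1⟩, ⟨2 | 1 1⟩, ⟨3 | 0⟩, ⟨3 | 1⟩]


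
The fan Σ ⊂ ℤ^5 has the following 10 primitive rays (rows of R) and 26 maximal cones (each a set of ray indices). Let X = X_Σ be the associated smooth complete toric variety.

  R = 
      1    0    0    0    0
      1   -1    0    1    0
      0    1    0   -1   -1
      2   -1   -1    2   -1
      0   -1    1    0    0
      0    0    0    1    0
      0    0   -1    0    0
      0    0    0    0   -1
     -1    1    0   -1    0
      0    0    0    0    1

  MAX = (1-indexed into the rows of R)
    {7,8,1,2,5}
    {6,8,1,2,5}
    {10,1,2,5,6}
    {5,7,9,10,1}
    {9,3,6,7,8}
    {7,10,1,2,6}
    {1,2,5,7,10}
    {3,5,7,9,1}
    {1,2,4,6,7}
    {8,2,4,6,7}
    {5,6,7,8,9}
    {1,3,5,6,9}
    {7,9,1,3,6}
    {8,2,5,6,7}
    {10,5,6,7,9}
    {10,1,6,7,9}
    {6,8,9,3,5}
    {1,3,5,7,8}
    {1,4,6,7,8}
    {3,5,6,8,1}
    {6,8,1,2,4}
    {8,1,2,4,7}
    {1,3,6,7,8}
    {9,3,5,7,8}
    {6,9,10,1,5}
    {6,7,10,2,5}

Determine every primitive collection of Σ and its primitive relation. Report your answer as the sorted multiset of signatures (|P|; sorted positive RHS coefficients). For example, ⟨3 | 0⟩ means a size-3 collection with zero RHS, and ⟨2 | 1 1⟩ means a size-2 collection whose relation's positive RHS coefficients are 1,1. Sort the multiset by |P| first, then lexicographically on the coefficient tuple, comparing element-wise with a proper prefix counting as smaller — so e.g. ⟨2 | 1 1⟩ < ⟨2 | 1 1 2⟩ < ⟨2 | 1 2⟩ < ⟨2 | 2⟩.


Primitive collections (12):

  P={2,9}:  v_{2} + v_{9} = 0  →  sig = ⟨2 | 0⟩
  P={8,10}:  v_{8} + v_{10} = 0  →  sig = ⟨2 | 0⟩
  P={2,3}:  v_{2} + v_{3} = v_{1} + v_{8}  →  sig = ⟨2 | 1 1⟩
  P={3,10}:  v_{3} + v_{10} = v_{1} + v_{9}  →  sig = ⟨2 | 1 1⟩
  P={4,9}:  v_{4} + v_{9} = v_{1} + v_{6} + v_{7} + v_{8}  →  sig = ⟨2 | 1 1 1 1⟩
  P={4,10}:  v_{4} + v_{10} = v_{1} + v_{2} + v_{6} + v_{7}  →  sig = ⟨2 | 1 1 1 1⟩
  P={3,4}:  v_{3} + v_{4} = 2·v_{1} + v_{6} + v_{7} + 2·v_{8}  →  sig = ⟨2 | 1 1 2 2⟩
  P={4,5}:  v_{4} + v_{5} = 2·v_{2} + v_{8}  →  sig = ⟨2 | 1 2⟩
  P={1,8,9}:  v_{1} + v_{8} + v_{9} = v_{3}  →  sig = ⟨3 | 1⟩
  P={1,5,6,7}:  v_{1} + v_{5} + v_{6} + v_{7} = v_{2}  →  sig = ⟨4 | 1⟩
  P={3,5,6,7}:  v_{3} + v_{5} + v_{6} + v_{7} = v_{8}  →  sig = ⟨4 | 1⟩
  P={1,2,6,7,8}:  v_{1} + v_{2} + v_{6} + v_{7} + v_{8} = v_{4}  →  sig = ⟨5 | 1⟩

Sorted signature multiset PRS(X):
{ ⟨2 | 0⟩ ×2,  ⟨2 | 1 1⟩ ×2,  ⟨2 | 1 1 1 1⟩ ×2,  ⟨2 | 1 1 2 2⟩,  ⟨2 | 1 2⟩,  ⟨3 | 1⟩,  ⟨4 | 1⟩ ×2,  ⟨5 | 1⟩ }


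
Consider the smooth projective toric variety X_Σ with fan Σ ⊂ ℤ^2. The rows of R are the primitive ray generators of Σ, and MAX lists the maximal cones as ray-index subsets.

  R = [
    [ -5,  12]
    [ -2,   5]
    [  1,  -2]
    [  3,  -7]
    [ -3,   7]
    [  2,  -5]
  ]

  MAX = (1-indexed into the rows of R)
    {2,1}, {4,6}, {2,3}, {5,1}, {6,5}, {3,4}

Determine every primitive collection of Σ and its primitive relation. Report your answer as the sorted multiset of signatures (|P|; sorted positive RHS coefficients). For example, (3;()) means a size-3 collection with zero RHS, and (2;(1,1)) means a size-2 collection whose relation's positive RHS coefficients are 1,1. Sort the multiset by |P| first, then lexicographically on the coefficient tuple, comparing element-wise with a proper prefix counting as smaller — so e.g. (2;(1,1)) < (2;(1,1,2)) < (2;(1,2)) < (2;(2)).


The 9 primitive collections of Σ (r=6, n=2):

  P={2,6}:  v_{2} + v_{6} = 0 ; sig = (2;())
  P={4,5}:  v_{4} + v_{5} = 0 ; sig = (2;())
  P={1,4}:  v_{1} + v_{4} = v_{2} ; sig = (2;(1))
  P={1,6}:  v_{1} + v_{6} = v_{5} ; sig = (2;(1))
  P={2,4}:  v_{2} + v_{4} = v_{3} ; sig = (2;(1))
  P={2,5}:  v_{2} + v_{5} = v_{1} ; sig = (2;(1))
  P={3,5}:  v_{3} + v_{5} = v_{2} ; sig = (2;(1))
  P={3,6}:  v_{3} + v_{6} = v_{4} ; sig = (2;(1))
  P={1,3}:  v_{1} + v_{3} = 2·v_{2} ; sig = (2;(2))

Hence PRS(X_Σ) =
    |P|=2: 9 collections, coeffs (), (), (1), (1), (1), (1), (1), (1), (2)


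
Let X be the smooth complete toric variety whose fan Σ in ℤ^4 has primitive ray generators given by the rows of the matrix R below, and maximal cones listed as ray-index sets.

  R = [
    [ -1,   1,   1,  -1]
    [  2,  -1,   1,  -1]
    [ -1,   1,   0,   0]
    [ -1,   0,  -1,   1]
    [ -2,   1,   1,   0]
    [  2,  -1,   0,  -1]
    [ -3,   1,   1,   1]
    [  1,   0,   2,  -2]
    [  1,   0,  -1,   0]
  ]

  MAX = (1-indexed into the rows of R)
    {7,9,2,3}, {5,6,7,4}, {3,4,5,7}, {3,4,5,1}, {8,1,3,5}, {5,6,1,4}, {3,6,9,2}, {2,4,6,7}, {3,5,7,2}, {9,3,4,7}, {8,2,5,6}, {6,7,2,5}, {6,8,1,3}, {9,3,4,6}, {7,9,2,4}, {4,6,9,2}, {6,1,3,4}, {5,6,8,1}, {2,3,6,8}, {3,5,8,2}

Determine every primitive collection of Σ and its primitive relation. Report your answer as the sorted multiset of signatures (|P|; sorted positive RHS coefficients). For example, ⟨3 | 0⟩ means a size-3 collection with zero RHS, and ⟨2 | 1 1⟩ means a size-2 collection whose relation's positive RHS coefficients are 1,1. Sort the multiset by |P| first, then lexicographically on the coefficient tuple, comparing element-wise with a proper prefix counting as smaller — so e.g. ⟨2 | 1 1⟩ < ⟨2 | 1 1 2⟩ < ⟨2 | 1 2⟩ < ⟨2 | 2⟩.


12 collections generate NE(X_Σ); each relation:

  P = {1,2}:  v_{1} + v_{2} = v_{8}  ⇒ sig = ⟨2 | 1⟩
  P = {5,9}:  v_{5} + v_{9} = v_{3}  ⇒ sig = ⟨2 | 1⟩
  P = {4,8}:  v_{4} + v_{8} = v_{5} + v_{6}  ⇒ sig = ⟨2 | 1 1⟩
  P = {8,9}:  v_{8} + v_{9} = v_{2} + 2·v_{3} + v_{6}  ⇒ sig = ⟨2 | 1 1 2⟩
  P = {1,9}:  v_{1} + v_{9} = 2·v_{3} + v_{6}  ⇒ sig = ⟨2 | 1 2⟩
  P = {7,8}:  v_{7} + v_{8} = v_{2} + 2·v_{5}  ⇒ sig = ⟨2 | 1 2⟩
  P = {1,7}:  v_{1} + v_{7} = 2·v_{5}  ⇒ sig = ⟨2 | 2⟩
  P = {2,3,4}:  v_{2} + v_{3} + v_{4} = 0  ⇒ sig = ⟨3 | 0⟩
  P = {6,7,9}:  v_{6} + v_{7} + v_{9} = 0  ⇒ sig = ⟨3 | 0⟩
  P = {3,5,6}:  v_{3} + v_{5} + v_{6} = v_{1}  ⇒ sig = ⟨3 | 1⟩
  P = {3,6,7}:  v_{3} + v_{6} + v_{7} = v_{5}  ⇒ sig = ⟨3 | 1⟩
  P = {2,4,5}:  v_{2} + v_{4} + v_{5} = v_{6} + v_{7}  ⇒ sig = ⟨3 | 1 1⟩

Hence PRS(X_Σ) =
    |P|=2: 7 collections, coeffs (1), (1), (1,1), (1,1,2), (1,2), (1,2), (2)
    |P|=3: 5 collections, coeffs (), (), (1), (1), (1,1)


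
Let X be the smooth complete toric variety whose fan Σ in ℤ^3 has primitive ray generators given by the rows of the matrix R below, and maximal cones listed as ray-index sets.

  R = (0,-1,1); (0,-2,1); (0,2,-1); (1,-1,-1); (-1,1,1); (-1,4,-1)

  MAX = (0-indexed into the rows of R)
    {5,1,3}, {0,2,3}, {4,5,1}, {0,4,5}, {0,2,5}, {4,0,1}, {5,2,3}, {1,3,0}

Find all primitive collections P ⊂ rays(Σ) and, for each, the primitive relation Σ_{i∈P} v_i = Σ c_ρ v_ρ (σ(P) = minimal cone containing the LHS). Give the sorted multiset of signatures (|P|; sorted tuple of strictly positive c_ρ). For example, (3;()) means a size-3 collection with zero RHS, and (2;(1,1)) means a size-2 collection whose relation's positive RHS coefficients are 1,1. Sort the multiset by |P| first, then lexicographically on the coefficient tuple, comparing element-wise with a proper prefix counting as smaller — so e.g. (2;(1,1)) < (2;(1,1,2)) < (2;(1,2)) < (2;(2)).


5 minimal non-faces of Δ(Σ) (on 6 rays):

  P = {1,2}:  v_{1} + v_{2} = 0 ; sig = (2;())
  P = {3,4}:  v_{3} + v_{4} = 0 ; sig = (2;())
  P = {2,4}:  v_{2} + v_{4} = v_{0} + v_{5} ; sig = (2;(1,1))
  P = {0,1,5}:  v_{0} + v_{1} + v_{5} = v_{4} ; sig = (3;(1))
  P = {0,3,5}:  v_{0} + v_{3} + v_{5} = v_{2} ; sig = (3;(1))

so the primitive-relation signature multiset is
[(2;()), (2;()), (2;(1,1)), (3;(1)), (3;(1))]


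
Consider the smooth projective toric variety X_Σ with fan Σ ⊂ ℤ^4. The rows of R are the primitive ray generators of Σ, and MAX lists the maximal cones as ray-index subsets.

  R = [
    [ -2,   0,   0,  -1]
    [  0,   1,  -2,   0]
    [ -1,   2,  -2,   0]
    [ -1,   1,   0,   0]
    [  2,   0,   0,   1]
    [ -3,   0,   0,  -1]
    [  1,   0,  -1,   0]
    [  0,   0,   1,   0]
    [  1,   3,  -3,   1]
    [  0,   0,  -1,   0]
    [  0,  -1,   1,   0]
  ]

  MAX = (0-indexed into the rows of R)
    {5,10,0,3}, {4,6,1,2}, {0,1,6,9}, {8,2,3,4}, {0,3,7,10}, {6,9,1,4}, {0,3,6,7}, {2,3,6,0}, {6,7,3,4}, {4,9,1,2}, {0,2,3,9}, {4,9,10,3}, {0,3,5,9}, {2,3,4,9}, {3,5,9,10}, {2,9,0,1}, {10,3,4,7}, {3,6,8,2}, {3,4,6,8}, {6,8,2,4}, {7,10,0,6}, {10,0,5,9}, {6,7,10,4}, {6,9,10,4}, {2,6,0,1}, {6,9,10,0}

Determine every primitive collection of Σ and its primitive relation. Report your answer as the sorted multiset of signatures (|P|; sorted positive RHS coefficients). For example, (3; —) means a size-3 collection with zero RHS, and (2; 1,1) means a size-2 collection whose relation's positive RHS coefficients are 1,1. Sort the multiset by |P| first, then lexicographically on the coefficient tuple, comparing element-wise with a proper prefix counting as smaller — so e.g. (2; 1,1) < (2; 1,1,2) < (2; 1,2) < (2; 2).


Δ(Σ) — 11 vertices, 23 min non-faces:

  P = {0,4}:  v_{0} + v_{4} = 0 — sig = (2; —)
  P = {7,9}:  v_{7} + v_{9} = 0 — sig = (2; —)
  P = {1,3}:  v_{1} + v_{3} = v_{2} — sig = (2; 1)
  P = {1,10}:  v_{1} + v_{10} = v_{9} — sig = (2; 1)
  P = {1,7}:  v_{1} + v_{7} = v_{3} + v_{6} — sig = (2; 1,1)
  P = {2,10}:  v_{2} + v_{10} = v_{3} + v_{9} — sig = (2; 1,1)
  P = {5,6}:  v_{5} + v_{6} = v_{0} + v_{9} — sig = (2; 1,1)
  P = {8,10}:  v_{8} + v_{10} = v_{2} + v_{4} — sig = (2; 1,1)
  P = {0,8}:  v_{0} + v_{8} = v_{2} + v_{3} + v_{6} — sig = (2; 1,1,1)
  P = {4,5}:  v_{4} + v_{5} = v_{3} + v_{9} + v_{10} — sig = (2; 1,1,1)
  P = {5,7}:  v_{5} + v_{7} = v_{0} + v_{3} + v_{10} — sig = (2; 1,1,1)
  P = {5,8}:  v_{5} + v_{8} = v_{2} + v_{3} + v_{9} — sig = (2; 1,1,1)
  P = {8,9}:  v_{8} + v_{9} = v_{1} + v_{2} + v_{4} — sig = (2; 1,1,1)
  P = {1,5}:  v_{1} + v_{5} = v_{0} + v_{3} + 2·v_{9} — sig = (2; 1,1,2)
  P = {1,8}:  v_{1} + v_{8} = 2·v_{2} + v_{4} + v_{6} — sig = (2; 1,1,2)
  P = {2,7}:  v_{2} + v_{7} = 2·v_{3} + v_{6} — sig = (2; 1,2)
  P = {2,5}:  v_{2} + v_{5} = v_{0} + 2·v_{3} + 2·v_{9} — sig = (2; 1,2,2)
  P = {7,8}:  v_{7} + v_{8} = 3·v_{3} + v_{4} + 2·v_{6} — sig = (2; 1,2,3)
  P = {3,6,10}:  v_{3} + v_{6} + v_{10} = 0 — sig = (3; —)
  P = {3,6,9}:  v_{3} + v_{6} + v_{9} = v_{1} — sig = (3; 1)
  P = {2,6,9}:  v_{2} + v_{6} + v_{9} = 2·v_{1} — sig = (3; 2)
  P = {0,3,9,10}:  v_{0} + v_{3} + v_{9} + v_{10} = v_{5} — sig = (4; 1)
  P = {2,3,4,6}:  v_{2} + v_{3} + v_{4} + v_{6} = v_{8} — sig = (4; 1)

Signatures (|P|; sorted positive RHS coefficients), sorted:
    (2; —)
    (2; —)
    (2; 1)
    (2; 1)
    (2; 1,1)
    (2; 1,1)
    (2; 1,1)
    (2; 1,1)
    (2; 1,1,1)
    (2; 1,1,1)
    (2; 1,1,1)
    (2; 1,1,1)
    (2; 1,1,1)
    (2; 1,1,2)
    (2; 1,1,2)
    (2; 1,2)
    (2; 1,2,2)
    (2; 1,2,3)
    (3; —)
    (3; 1)
    (3; 2)
    (4; 1)
    (4; 1)


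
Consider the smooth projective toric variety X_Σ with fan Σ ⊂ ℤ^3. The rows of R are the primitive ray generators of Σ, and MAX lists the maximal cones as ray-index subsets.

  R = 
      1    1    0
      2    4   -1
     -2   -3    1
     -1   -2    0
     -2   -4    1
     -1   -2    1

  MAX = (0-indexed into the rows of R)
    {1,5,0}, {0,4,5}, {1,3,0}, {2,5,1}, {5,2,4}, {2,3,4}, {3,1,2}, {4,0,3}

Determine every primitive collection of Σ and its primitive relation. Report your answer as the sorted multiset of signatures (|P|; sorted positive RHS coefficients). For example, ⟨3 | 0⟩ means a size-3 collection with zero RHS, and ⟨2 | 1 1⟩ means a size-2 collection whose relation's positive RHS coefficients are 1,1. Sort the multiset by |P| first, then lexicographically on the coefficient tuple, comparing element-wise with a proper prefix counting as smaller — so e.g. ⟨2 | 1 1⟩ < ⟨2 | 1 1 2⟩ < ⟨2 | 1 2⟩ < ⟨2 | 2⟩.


Primitive collections (3):

  P={1,4}:  v_{1} + v_{4} = 0  ⇒ sig = ⟨2 | 0⟩
  P={0,2}:  v_{0} + v_{2} = v_{5}  ⇒ sig = ⟨2 | 1⟩
  P={3,5}:  v_{3} + v_{5} = v_{4}  ⇒ sig = ⟨2 | 1⟩

Signatures (|P|; sorted positive RHS coefficients), sorted:
[⟨2 | 0⟩, ⟨2 | 1⟩, ⟨2 | 1⟩]


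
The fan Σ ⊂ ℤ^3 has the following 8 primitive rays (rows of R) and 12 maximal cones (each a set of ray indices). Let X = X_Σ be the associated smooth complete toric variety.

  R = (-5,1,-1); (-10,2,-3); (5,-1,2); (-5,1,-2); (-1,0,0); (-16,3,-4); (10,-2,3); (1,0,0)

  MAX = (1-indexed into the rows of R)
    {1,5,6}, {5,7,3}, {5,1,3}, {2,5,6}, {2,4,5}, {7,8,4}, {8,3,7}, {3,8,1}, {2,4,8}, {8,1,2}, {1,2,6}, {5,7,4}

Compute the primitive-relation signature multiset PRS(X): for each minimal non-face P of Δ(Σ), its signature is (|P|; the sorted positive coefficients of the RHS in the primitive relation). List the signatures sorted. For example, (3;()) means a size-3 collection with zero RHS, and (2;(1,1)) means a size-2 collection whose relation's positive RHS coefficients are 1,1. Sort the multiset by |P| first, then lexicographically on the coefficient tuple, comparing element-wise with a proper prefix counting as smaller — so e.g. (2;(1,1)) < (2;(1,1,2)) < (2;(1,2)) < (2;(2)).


Minimal non-faces — 11 found among 8 rays, 12 max cones:

  P = {2,7}:  v_{2} + v_{7} = 0  ⟹  sig = (2;())
  P = {3,4}:  v_{3} + v_{4} = 0  ⟹  sig = (2;())
  P = {5,8}:  v_{5} + v_{8} = 0  ⟹  sig = (2;())
  P = {1,4}:  v_{1} + v_{4} = v_{2}  ⟹  sig = (2;(1))
  P = {1,7}:  v_{1} + v_{7} = v_{3}  ⟹  sig = (2;(1))
  P = {2,3}:  v_{2} + v_{3} = v_{1}  ⟹  sig = (2;(1))
  P = {6,7}:  v_{6} + v_{7} = v_{1} + v_{5}  ⟹  sig = (2;(1,1))
  P = {6,8}:  v_{6} + v_{8} = v_{1} + v_{2}  ⟹  sig = (2;(1,1))
  P = {3,6}:  v_{3} + v_{6} = 2·v_{1} + v_{5}  ⟹  sig = (2;(1,2))
  P = {4,6}:  v_{4} + v_{6} = 2·v_{2} + v_{5}  ⟹  sig = (2;(1,2))
  P = {1,2,5}:  v_{1} + v_{2} + v_{5} = v_{6}  ⟹  sig = (3;(1))

Signatures (|P|; sorted positive RHS coefficients), sorted:
{ (2;()) ×3,  (2;(1)) ×3,  (2;(1,1)) ×2,  (2;(1,2)) ×2,  (3;(1)) }


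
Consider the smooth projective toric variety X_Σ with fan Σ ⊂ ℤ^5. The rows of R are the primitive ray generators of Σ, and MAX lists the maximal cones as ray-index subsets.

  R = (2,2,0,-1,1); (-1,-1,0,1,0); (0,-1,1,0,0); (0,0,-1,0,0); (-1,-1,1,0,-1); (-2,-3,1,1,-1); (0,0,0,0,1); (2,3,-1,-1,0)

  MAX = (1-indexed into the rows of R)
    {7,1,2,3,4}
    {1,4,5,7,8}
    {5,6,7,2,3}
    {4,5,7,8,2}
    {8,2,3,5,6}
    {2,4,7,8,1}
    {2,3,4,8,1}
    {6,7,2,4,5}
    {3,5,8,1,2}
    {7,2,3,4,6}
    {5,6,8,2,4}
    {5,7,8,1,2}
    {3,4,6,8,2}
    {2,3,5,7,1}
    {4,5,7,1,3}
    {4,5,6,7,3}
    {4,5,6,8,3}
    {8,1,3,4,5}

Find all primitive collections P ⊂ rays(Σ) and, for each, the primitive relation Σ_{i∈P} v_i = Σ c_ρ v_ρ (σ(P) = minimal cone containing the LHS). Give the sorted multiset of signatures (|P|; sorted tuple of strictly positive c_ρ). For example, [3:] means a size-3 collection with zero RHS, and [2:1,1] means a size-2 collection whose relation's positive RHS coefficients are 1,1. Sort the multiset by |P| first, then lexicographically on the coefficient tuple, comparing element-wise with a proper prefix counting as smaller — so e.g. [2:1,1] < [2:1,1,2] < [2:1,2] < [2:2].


The 5 primitive collections of Σ (r=8, n=5):

  P={1,6}:  v_{1} + v_{6} = v_{3}  ⟹  sig = [2:1]
  P={6,7,8}:  v_{6} + v_{7} + v_{8} = 0  ⟹  sig = [3:]
  P={3,7,8}:  v_{3} + v_{7} + v_{8} = v_{1}  ⟹  sig = [3:1]
  P={1,2,4,5}:  v_{1} + v_{2} + v_{4} + v_{5} = 0  ⟹  sig = [4:]
  P={2,3,4,5}:  v_{2} + v_{3} + v_{4} + v_{5} = v_{6}  ⟹  sig = [4:1]

Signatures (|P|; sorted positive RHS coefficients), sorted:
    [2:1]
    [3:]
    [3:1]
    [4:]
    [4:1]


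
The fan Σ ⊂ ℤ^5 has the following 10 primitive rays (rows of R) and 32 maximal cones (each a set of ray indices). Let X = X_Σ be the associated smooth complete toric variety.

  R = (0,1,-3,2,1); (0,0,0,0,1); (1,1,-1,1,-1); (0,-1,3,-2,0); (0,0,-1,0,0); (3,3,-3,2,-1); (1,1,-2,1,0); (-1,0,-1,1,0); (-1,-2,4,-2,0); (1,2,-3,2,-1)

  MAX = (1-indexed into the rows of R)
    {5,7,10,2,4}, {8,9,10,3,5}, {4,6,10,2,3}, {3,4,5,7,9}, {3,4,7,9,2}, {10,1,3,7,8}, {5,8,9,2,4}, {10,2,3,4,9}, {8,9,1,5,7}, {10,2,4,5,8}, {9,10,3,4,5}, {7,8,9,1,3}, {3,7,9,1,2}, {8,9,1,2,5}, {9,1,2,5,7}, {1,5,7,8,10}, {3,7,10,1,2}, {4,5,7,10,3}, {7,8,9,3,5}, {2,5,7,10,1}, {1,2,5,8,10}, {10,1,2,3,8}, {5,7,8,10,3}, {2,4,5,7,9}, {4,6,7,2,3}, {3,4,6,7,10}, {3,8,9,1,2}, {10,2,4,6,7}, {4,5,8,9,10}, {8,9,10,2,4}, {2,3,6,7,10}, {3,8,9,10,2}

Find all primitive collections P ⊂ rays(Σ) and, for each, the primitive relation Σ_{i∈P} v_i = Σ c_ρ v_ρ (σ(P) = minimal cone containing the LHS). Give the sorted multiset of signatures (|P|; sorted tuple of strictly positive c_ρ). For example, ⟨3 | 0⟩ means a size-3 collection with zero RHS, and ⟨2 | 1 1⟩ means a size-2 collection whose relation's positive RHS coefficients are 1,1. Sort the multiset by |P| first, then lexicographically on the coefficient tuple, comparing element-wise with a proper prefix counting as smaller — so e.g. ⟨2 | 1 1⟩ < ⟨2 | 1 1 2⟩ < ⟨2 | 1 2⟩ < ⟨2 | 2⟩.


Δ(Σ) — 10 vertices, 14 min non-faces:

  • {1,4}:  v_{1} + v_{4} = v_{2}  ⇒ sig = ⟨2 | 1⟩
  • {6,8}:  v_{6} + v_{8} = v_{2} + v_{3} + v_{10}  ⇒ sig = ⟨2 | 1 1 1⟩
  • {1,6}:  v_{1} + v_{6} = 2·v_{2} + v_{3} + v_{7} + v_{10}  ⇒ sig = ⟨2 | 1 1 1 2⟩
  • {5,6}:  v_{5} + v_{6} = v_{4} + 2·v_{7} + v_{10}  ⇒ sig = ⟨2 | 1 1 2⟩
  • {6,9}:  v_{6} + v_{9} = v_{2} + 2·v_{3} + v_{4}  ⇒ sig = ⟨2 | 1 1 2⟩
  • {4,7,8}:  v_{4} + v_{7} + v_{8} = 0  ⇒ sig = ⟨3 | 0⟩
  • {2,3,5}:  v_{2} + v_{3} + v_{5} = v_{7}  ⇒ sig = ⟨3 | 1⟩
  • {2,7,8}:  v_{2} + v_{7} + v_{8} = v_{1}  ⇒ sig = ⟨3 | 1⟩
  • {7,9,10}:  v_{7} + v_{9} + v_{10} = v_{3}  ⇒ sig = ⟨3 | 1⟩
  • {3,4,8}:  v_{3} + v_{4} + v_{8} = v_{9} + v_{10}  ⇒ sig = ⟨3 | 1 1⟩
  • {1,9,10}:  v_{1} + v_{9} + v_{10} = v_{2} + v_{3} + v_{8}  ⇒ sig = ⟨3 | 1 1 1⟩
  • {1,3,5}:  v_{1} + v_{3} + v_{5} = 2·v_{7} + v_{8}  ⇒ sig = ⟨3 | 1 2⟩
  • {2,5,9,10}:  v_{2} + v_{5} + v_{9} + v_{10} = 0  ⇒ sig = ⟨4 | 0⟩
  • {2,3,4,7,10}:  v_{2} + v_{3} + v_{4} + v_{7} + v_{10} = v_{6}  ⇒ sig = ⟨5 | 1⟩

Hence PRS(X_Σ) =
[⟨2 | 1⟩, ⟨2 | 1 1 1⟩, ⟨2 | 1 1 1 2⟩, ⟨2 | 1 1 2⟩, ⟨2 | 1 1 2⟩, ⟨3 | 0⟩, ⟨3 | 1⟩, ⟨3 | 1⟩, ⟨3 | 1⟩, ⟨3 | 1 1⟩, ⟨3 | 1 1 1⟩, ⟨3 | 1 2⟩, ⟨4 | 0⟩, ⟨5 | 1⟩]


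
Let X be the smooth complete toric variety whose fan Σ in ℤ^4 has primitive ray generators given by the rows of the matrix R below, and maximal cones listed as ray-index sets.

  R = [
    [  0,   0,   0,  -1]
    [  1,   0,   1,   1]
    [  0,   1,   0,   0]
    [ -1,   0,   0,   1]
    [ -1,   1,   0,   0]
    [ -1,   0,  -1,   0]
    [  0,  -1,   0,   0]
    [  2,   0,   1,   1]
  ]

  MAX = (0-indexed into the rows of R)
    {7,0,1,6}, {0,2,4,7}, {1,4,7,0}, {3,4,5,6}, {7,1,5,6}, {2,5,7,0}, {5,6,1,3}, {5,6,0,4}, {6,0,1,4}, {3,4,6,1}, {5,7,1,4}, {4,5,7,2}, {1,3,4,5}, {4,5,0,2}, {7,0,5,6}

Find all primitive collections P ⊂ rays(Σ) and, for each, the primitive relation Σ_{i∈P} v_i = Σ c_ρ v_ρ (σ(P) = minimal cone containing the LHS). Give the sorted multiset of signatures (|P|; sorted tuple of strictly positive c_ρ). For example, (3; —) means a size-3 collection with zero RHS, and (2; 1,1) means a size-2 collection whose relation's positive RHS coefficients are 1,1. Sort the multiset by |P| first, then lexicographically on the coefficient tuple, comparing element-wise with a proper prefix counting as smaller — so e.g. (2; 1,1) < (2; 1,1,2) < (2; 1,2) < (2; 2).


Δ(Σ) — 8 vertices, 9 min non-faces:

  • {2,6}:  v_{2} + v_{6} = 0  ⇒ sig = (2; —)
  • {0,3}:  v_{0} + v_{3} = v_{4} + v_{6}  ⇒ sig = (2; 1,1)
  • {1,2}:  v_{1} + v_{2} = v_{4} + v_{7}  ⇒ sig = (2; 1,1)
  • {2,3}:  v_{2} + v_{3} = v_{1} + v_{4} + v_{5}  ⇒ sig = (2; 1,1,1)
  • {3,7}:  v_{3} + v_{7} = 2·v_{1} + v_{5}  ⇒ sig = (2; 1,2)
  • {0,1,5}:  v_{0} + v_{1} + v_{5} = 0  ⇒ sig = (3; —)
  • {4,6,7}:  v_{4} + v_{6} + v_{7} = v_{1}  ⇒ sig = (3; 1)
  • {0,4,5,7}:  v_{0} + v_{4} + v_{5} + v_{7} = v_{2}  ⇒ sig = (4; 1)
  • {1,4,5,6}:  v_{1} + v_{4} + v_{5} + v_{6} = v_{3}  ⇒ sig = (4; 1)

Sorted signature multiset PRS(X):
{ (2; —),  (2; 1,1) ×2,  (2; 1,1,1),  (2; 1,2),  (3; —),  (3; 1),  (4; 1) ×2 }


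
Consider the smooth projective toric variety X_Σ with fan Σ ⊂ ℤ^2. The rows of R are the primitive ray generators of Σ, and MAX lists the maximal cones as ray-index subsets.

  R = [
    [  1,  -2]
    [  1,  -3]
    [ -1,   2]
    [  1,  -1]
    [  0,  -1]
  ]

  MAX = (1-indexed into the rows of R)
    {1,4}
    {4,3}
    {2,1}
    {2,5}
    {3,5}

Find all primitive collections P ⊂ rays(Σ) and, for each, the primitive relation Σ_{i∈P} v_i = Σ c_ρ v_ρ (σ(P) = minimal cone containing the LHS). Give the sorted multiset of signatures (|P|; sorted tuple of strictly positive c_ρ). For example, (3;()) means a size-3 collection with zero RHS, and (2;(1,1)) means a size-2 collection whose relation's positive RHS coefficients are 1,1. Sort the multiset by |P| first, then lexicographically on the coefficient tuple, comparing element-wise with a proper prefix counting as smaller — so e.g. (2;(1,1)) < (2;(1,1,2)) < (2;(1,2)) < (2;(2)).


Primitive collections (5):

  • {1,3}:  v_{1} + v_{3} = 0  ⟹  sig = (2;())
  • {1,5}:  v_{1} + v_{5} = v_{2}  ⟹  sig = (2;(1))
  • {2,3}:  v_{2} + v_{3} = v_{5}  ⟹  sig = (2;(1))
  • {4,5}:  v_{4} + v_{5} = v_{1}  ⟹  sig = (2;(1))
  • {2,4}:  v_{2} + v_{4} = 2·v_{1}  ⟹  sig = (2;(2))

so the primitive-relation signature multiset is
[(2;()), (2;(1)), (2;(1)), (2;(1)), (2;(2))]


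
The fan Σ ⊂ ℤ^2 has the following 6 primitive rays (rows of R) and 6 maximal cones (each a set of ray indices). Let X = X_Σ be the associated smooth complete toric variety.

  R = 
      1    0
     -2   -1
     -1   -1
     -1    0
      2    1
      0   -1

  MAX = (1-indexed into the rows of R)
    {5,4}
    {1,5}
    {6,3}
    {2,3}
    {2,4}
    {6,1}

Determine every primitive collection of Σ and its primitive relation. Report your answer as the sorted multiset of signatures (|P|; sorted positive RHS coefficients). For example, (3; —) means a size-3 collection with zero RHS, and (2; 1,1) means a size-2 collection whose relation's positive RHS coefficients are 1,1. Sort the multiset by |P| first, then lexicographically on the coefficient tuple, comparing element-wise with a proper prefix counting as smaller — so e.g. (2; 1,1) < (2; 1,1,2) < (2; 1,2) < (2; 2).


9 minimal non-faces of Δ(Σ) (on 6 rays):

  P={1,4}:  v_{1} + v_{4} = 0  ⇒ sig = (2; —)
  P={2,5}:  v_{2} + v_{5} = 0  ⇒ sig = (2; —)
  P={1,2}:  v_{1} + v_{2} = v_{3}  ⇒ sig = (2; 1)
  P={1,3}:  v_{1} + v_{3} = v_{6}  ⇒ sig = (2; 1)
  P={3,4}:  v_{3} + v_{4} = v_{2}  ⇒ sig = (2; 1)
  P={3,5}:  v_{3} + v_{5} = v_{1}  ⇒ sig = (2; 1)
  P={4,6}:  v_{4} + v_{6} = v_{3}  ⇒ sig = (2; 1)
  P={2,6}:  v_{2} + v_{6} = 2·v_{3}  ⇒ sig = (2; 2)
  P={5,6}:  v_{5} + v_{6} = 2·v_{1}  ⇒ sig = (2; 2)

so the primitive-relation signature multiset is
    (2; —)
    (2; —)
    (2; 1)
    (2; 1)
    (2; 1)
    (2; 1)
    (2; 1)
    (2; 2)
    (2; 2)


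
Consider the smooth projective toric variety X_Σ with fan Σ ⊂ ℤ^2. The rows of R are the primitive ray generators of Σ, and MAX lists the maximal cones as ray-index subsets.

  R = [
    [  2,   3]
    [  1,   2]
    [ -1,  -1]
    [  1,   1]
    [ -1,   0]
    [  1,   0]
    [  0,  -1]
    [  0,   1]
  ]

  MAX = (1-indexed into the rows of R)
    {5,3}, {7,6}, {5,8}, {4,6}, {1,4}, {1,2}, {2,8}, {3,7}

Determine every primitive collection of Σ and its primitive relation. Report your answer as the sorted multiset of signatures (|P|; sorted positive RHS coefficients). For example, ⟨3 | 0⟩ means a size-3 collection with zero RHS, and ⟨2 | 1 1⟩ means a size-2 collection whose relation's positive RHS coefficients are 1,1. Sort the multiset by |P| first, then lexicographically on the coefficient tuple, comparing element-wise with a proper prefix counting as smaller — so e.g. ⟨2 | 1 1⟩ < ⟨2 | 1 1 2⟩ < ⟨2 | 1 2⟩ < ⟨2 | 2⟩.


Σ has 20 primitive collections:

  {3,4}:  v_{3} + v_{4} = 0  ⟹  sig = ⟨2 | 0⟩
  {5,6}:  v_{5} + v_{6} = 0  ⟹  sig = ⟨2 | 0⟩
  {7,8}:  v_{7} + v_{8} = 0  ⟹  sig = ⟨2 | 0⟩
  {1,3}:  v_{1} + v_{3} = v_{2}  ⟹  sig = ⟨2 | 1⟩
  {2,3}:  v_{2} + v_{3} = v_{8}  ⟹  sig = ⟨2 | 1⟩
  {2,4}:  v_{2} + v_{4} = v_{1}  ⟹  sig = ⟨2 | 1⟩
  {2,7}:  v_{2} + v_{7} = v_{4}  ⟹  sig = ⟨2 | 1⟩
  {3,6}:  v_{3} + v_{6} = v_{7}  ⟹  sig = ⟨2 | 1⟩
  {3,8}:  v_{3} + v_{8} = v_{5}  ⟹  sig = ⟨2 | 1⟩
  {4,5}:  v_{4} + v_{5} = v_{8}  ⟹  sig = ⟨2 | 1⟩
  {4,7}:  v_{4} + v_{7} = v_{6}  ⟹  sig = ⟨2 | 1⟩
  {4,8}:  v_{4} + v_{8} = v_{2}  ⟹  sig = ⟨2 | 1⟩
  {5,7}:  v_{5} + v_{7} = v_{3}  ⟹  sig = ⟨2 | 1⟩
  {6,8}:  v_{6} + v_{8} = v_{4}  ⟹  sig = ⟨2 | 1⟩
  {1,5}:  v_{1} + v_{5} = v_{2} + v_{8}  ⟹  sig = ⟨2 | 1 1⟩
  {1,7}:  v_{1} + v_{7} = 2·v_{4}  ⟹  sig = ⟨2 | 2⟩
  {1,8}:  v_{1} + v_{8} = 2·v_{2}  ⟹  sig = ⟨2 | 2⟩
  {2,5}:  v_{2} + v_{5} = 2·v_{8}  ⟹  sig = ⟨2 | 2⟩
  {2,6}:  v_{2} + v_{6} = 2·v_{4}  ⟹  sig = ⟨2 | 2⟩
  {1,6}:  v_{1} + v_{6} = 3·v_{4}  ⟹  sig = ⟨2 | 3⟩

Hence PRS(X_Σ) =
[⟨2 | 0⟩, ⟨2 | 0⟩, ⟨2 | 0⟩, ⟨2 | 1⟩, ⟨2 | 1⟩, ⟨2 | 1⟩, ⟨2 | 1⟩, ⟨2 | 1⟩, ⟨2 | 1⟩, ⟨2 | 1⟩, ⟨2 | 1⟩, ⟨2 | 1⟩, ⟨2 | 1⟩, ⟨2 | 1⟩, ⟨2 | 1 1⟩, ⟨2 | 2⟩, ⟨2 | 2⟩, ⟨2 | 2⟩, ⟨2 | 2⟩, ⟨2 | 3⟩]


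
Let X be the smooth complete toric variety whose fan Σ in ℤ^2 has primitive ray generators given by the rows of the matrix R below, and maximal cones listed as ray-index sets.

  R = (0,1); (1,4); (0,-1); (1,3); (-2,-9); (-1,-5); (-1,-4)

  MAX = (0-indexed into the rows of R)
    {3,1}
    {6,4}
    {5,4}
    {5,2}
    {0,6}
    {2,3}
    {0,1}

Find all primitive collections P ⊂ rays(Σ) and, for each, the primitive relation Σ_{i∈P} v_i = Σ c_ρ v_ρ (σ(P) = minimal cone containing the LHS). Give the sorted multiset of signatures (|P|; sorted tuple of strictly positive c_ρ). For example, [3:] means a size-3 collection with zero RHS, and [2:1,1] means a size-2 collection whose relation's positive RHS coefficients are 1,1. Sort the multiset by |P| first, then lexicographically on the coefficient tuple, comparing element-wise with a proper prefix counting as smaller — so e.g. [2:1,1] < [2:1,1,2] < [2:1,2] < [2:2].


Σ has 14 primitive collections:

  P = {0,2}:  v_{0} + v_{2} = 0 — sig = [2:]
  P = {1,6}:  v_{1} + v_{6} = 0 — sig = [2:]
  P = {0,3}:  v_{0} + v_{3} = v_{1} — sig = [2:1]
  P = {0,5}:  v_{0} + v_{5} = v_{6} — sig = [2:1]
  P = {1,2}:  v_{1} + v_{2} = v_{3} — sig = [2:1]
  P = {1,4}:  v_{1} + v_{4} = v_{5} — sig = [2:1]
  P = {1,5}:  v_{1} + v_{5} = v_{2} — sig = [2:1]
  P = {2,6}:  v_{2} + v_{6} = v_{5} — sig = [2:1]
  P = {3,6}:  v_{3} + v_{6} = v_{2} — sig = [2:1]
  P = {5,6}:  v_{5} + v_{6} = v_{4} — sig = [2:1]
  P = {3,4}:  v_{3} + v_{4} = v_{2} + v_{5} — sig = [2:1,1]
  P = {0,4}:  v_{0} + v_{4} = 2·v_{6} — sig = [2:2]
  P = {2,4}:  v_{2} + v_{4} = 2·v_{5} — sig = [2:2]
  P = {3,5}:  v_{3} + v_{5} = 2·v_{2} — sig = [2:2]

so the primitive-relation signature multiset is
    [2:]
    [2:]
    [2:1]
    [2:1]
    [2:1]
    [2:1]
    [2:1]
    [2:1]
    [2:1]
    [2:1]
    [2:1,1]
    [2:2]
    [2:2]
    [2:2]


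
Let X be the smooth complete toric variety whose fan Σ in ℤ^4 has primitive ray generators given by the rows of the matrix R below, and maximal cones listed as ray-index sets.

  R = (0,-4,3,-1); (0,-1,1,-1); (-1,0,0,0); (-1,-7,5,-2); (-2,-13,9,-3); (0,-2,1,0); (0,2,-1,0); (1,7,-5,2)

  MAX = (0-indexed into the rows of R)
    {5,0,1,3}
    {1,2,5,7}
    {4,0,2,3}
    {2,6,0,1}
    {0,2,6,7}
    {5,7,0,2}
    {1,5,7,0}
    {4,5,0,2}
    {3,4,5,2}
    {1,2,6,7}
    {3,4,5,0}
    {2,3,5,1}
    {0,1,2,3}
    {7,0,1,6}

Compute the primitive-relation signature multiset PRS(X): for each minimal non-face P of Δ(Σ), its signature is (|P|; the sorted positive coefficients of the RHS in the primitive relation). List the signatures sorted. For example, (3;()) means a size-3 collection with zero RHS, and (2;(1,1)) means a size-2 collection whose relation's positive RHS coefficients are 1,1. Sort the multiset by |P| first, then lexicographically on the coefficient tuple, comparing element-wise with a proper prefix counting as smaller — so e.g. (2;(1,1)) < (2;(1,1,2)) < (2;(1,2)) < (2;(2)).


Primitive collections (9):

  P = {3,7}:  v_{3} + v_{7} = 0  →  sig = (2;())
  P = {5,6}:  v_{5} + v_{6} = 0  →  sig = (2;())
  P = {3,6}:  v_{3} + v_{6} = v_{0} + v_{1} + v_{2}  →  sig = (2;(1,1,1))
  P = {4,6}:  v_{4} + v_{6} = v_{0} + v_{2} + v_{3}  →  sig = (2;(1,1,1))
  P = {4,7}:  v_{4} + v_{7} = v_{0} + v_{2} + v_{5}  →  sig = (2;(1,1,1))
  P = {1,4}:  v_{1} + v_{4} = 2·v_{3}  →  sig = (2;(2))
  P = {0,1,2,5}:  v_{0} + v_{1} + v_{2} + v_{5} = v_{3}  →  sig = (4;(1))
  P = {0,1,2,7}:  v_{0} + v_{1} + v_{2} + v_{7} = v_{6}  →  sig = (4;(1))
  P = {0,2,3,5}:  v_{0} + v_{2} + v_{3} + v_{5} = v_{4}  →  sig = (4;(1))

Hence PRS(X_Σ) =
[(2;()), (2;()), (2;(1,1,1)), (2;(1,1,1)), (2;(1,1,1)), (2;(2)), (4;(1)), (4;(1)), (4;(1))]


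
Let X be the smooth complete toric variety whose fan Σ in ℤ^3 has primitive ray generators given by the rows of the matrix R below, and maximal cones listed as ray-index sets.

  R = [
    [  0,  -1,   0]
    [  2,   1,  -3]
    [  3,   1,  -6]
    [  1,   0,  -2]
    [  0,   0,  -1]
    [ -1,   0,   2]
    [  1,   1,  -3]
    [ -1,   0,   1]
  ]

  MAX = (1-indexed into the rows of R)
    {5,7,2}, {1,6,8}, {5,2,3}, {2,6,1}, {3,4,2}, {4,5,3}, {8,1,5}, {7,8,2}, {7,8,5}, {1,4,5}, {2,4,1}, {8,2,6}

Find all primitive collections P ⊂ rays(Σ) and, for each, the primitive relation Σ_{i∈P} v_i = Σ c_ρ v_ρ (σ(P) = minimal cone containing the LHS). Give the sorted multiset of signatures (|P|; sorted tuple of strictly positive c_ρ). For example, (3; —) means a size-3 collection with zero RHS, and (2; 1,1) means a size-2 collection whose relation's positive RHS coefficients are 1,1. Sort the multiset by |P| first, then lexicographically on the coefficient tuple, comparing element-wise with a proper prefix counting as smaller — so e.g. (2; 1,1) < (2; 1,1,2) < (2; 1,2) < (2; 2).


Primitive collections (14):

  P={4,6}:  v_{4} + v_{6} = 0  ⇒ sig = (2; —)
  P={4,8}:  v_{4} + v_{8} = v_{5}  ⇒ sig = (2; 1)
  P={5,6}:  v_{5} + v_{6} = v_{8}  ⇒ sig = (2; 1)
  P={1,7}:  v_{1} + v_{7} = v_{4} + v_{5}  ⇒ sig = (2; 1,1)
  P={3,6}:  v_{3} + v_{6} = v_{2} + v_{5}  ⇒ sig = (2; 1,1)
  P={3,8}:  v_{3} + v_{8} = v_{2} + 2·v_{5}  ⇒ sig = (2; 1,2)
  P={4,7}:  v_{4} + v_{7} = v_{2} + 2·v_{5}  ⇒ sig = (2; 1,2)
  P={6,7}:  v_{6} + v_{7} = v_{2} + 2·v_{8}  ⇒ sig = (2; 1,2)
  P={3,7}:  v_{3} + v_{7} = 2·v_{2} + 3·v_{5}  ⇒ sig = (2; 2,3)
  P={1,3}:  v_{1} + v_{3} = 3·v_{4}  ⇒ sig = (2; 3)
  P={1,2,8}:  v_{1} + v_{2} + v_{8} = v_{4}  ⇒ sig = (3; 1)
  P={2,4,5}:  v_{2} + v_{4} + v_{5} = v_{3}  ⇒ sig = (3; 1)
  P={2,5,8}:  v_{2} + v_{5} + v_{8} = v_{7}  ⇒ sig = (3; 1)
  P={1,2,5}:  v_{1} + v_{2} + v_{5} = 2·v_{4}  ⇒ sig = (3; 2)

Sorted signature multiset PRS(X):
[(2; —), (2; 1), (2; 1), (2; 1,1), (2; 1,1), (2; 1,2), (2; 1,2), (2; 1,2), (2; 2,3), (2; 3), (3; 1), (3; 1), (3; 1), (3; 2)]


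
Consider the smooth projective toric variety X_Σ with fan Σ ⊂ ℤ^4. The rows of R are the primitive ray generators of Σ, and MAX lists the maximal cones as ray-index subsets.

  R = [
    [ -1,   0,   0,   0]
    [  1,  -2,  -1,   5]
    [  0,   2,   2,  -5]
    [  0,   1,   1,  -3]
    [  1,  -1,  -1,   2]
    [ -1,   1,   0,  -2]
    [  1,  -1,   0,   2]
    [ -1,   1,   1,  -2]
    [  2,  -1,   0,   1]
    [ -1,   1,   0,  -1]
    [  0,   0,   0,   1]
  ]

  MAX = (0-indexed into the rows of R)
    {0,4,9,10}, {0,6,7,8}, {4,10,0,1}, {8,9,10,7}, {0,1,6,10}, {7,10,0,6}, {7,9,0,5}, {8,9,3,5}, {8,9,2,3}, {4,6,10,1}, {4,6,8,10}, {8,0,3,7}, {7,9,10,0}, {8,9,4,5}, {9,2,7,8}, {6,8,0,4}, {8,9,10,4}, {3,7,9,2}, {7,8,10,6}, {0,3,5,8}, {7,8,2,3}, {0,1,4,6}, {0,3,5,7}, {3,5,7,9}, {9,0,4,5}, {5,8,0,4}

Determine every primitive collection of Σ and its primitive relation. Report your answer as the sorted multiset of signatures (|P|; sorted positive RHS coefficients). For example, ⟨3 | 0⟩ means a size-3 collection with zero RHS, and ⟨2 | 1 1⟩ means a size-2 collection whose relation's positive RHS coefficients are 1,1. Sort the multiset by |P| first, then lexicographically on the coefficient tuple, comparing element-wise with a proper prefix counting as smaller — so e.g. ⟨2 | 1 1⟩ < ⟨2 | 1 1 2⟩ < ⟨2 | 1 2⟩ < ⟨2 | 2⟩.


Σ has 24 primitive collections:

  P = {4,7}:  v_{4} + v_{7} = 0 — sig = ⟨2 | 0⟩
  P = {5,6}:  v_{5} + v_{6} = 0 — sig = ⟨2 | 0⟩
  P = {1,3}:  v_{1} + v_{3} = v_{6} — sig = ⟨2 | 1⟩
  P = {5,10}:  v_{5} + v_{10} = v_{9} — sig = ⟨2 | 1⟩
  P = {6,9}:  v_{6} + v_{9} = v_{10} — sig = ⟨2 | 1⟩
  P = {0,2}:  v_{0} + v_{2} = v_{3} + v_{7} — sig = ⟨2 | 1 1⟩
  P = {3,4}:  v_{3} + v_{4} = v_{5} + v_{8} — sig = ⟨2 | 1 1⟩
  P = {3,6}:  v_{3} + v_{6} = v_{7} + v_{8} — sig = ⟨2 | 1 1⟩
  P = {1,2}:  v_{1} + v_{2} = v_{7} + v_{8} + v_{10} — sig = ⟨2 | 1 1 1⟩
  P = {1,5}:  v_{1} + v_{5} = v_{0} + v_{4} + v_{10} — sig = ⟨2 | 1 1 1⟩
  P = {1,7}:  v_{1} + v_{7} = v_{0} + v_{6} + v_{10} — sig = ⟨2 | 1 1 1⟩
  P = {2,4}:  v_{2} + v_{4} = v_{3} + v_{8} + v_{9} — sig = ⟨2 | 1 1 1⟩
  P = {3,10}:  v_{3} + v_{10} = v_{7} + v_{8} + v_{9} — sig = ⟨2 | 1 1 1⟩
  P = {1,9}:  v_{1} + v_{9} = v_{0} + v_{4} + 2·v_{10} — sig = ⟨2 | 1 1 2⟩
  P = {1,8}:  v_{1} + v_{8} = v_{4} + 2·v_{6} — sig = ⟨2 | 1 2⟩
  P = {2,5}:  v_{2} + v_{5} = 2·v_{3} + v_{9} — sig = ⟨2 | 1 2⟩
  P = {2,6}:  v_{2} + v_{6} = 2·v_{7} + 2·v_{8} + v_{9} — sig = ⟨2 | 1 2 2⟩
  P = {2,10}:  v_{2} + v_{10} = 2·v_{7} + 2·v_{8} + 2·v_{9} — sig = ⟨2 | 2 2 2⟩
  P = {0,8,9}:  v_{0} + v_{8} + v_{9} = 0 — sig = ⟨3 | 0⟩
  P = {0,8,10}:  v_{0} + v_{8} + v_{10} = v_{6} — sig = ⟨3 | 1⟩
  P = {5,7,8}:  v_{5} + v_{7} + v_{8} = v_{3} — sig = ⟨3 | 1⟩
  P = {0,3,9}:  v_{0} + v_{3} + v_{9} = v_{5} + v_{7} — sig = ⟨3 | 1 1⟩
  P = {0,4,6,10}:  v_{0} + v_{4} + v_{6} + v_{10} = v_{1} — sig = ⟨4 | 1⟩
  P = {3,7,8,9}:  v_{3} + v_{7} + v_{8} + v_{9} = v_{2} — sig = ⟨4 | 1⟩

so the primitive-relation signature multiset is
    |P|=2: 18 collections, coeffs (), (), (1), (1), (1), (1,1), (1,1), (1,1), (1,1,1), (1,1,1), (1,1,1), (1,1,1), (1,1,1), (1,1,2), (1,2), (1,2), (1,2,2), (2,2,2)
    |P|=3: 4 collections, coeffs (), (1), (1), (1,1)
    |P|=4: 2 collections, coeffs (1), (1)
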